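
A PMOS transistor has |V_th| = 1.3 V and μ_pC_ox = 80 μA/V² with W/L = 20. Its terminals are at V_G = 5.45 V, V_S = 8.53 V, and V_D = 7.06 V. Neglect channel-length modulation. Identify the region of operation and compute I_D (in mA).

V_SG = V_S − V_G = 8.53 − 5.45 = 3.08 V; V_SD = V_S − V_D = 8.53 − 7.06 = 1.47 V.
k_p = μ_pC_ox · (W/L) = 1.6 mA/V².
V_ov = V_SG − |V_th| = 3.08 − 1.3 = 1.78 V.
Since V_SD = 1.47 V < V_ov = 1.78 V, the device is in the triode region.
I_D = k_p [V_ov · V_SD − ½ V_SD²] = 1.6 × [1.78 × 1.47 − 0.5 × 1.47²] = 2.46 mA.

Triode; I_D = 2.46 mA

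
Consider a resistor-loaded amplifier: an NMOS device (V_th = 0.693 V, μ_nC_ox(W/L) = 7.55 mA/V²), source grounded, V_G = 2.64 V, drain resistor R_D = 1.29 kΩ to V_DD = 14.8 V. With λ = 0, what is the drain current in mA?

V_GS = V_G = 2.64 V, so V_ov = 2.64 − 0.693 = 1.95 V.
Assume saturation: I_D = ½ k_n V_ov² = 0.5 × 7.55 × 1.95² = 14.3 mA, giving V_DS = V_DD − I_D R_D = 14.8 − 14.3 × 1.29 = -3.66 V.
But -3.66 V < V_ov = 1.95 V, so the device is actually in triode.
In triode I_D = k_n[V_ov V_DS − ½ V_DS²] and I_D = (V_DD − V_DS)/R_D. Equating: 4.87 V_DS² − 19.96 V_DS + 14.8 = 0, giving V_DS = 0.972 V (the root below V_ov).
I_D = (14.8 − 0.972) / 1.29 = 10.7 mA.

I_D = 10.7 mA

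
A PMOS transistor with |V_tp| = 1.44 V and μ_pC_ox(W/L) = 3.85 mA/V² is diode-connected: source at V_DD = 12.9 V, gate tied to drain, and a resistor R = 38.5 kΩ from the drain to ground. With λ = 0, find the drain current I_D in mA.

I_D = 0.288 mA

With gate tied to drain, V_SG = V_SD ≥ V_SG − |V_tp|, so the device is in saturation.
KCL at the drain: ½ k_p (V_SG − |V_tp|)² = (V_DD − V_SG)/R.
Let x = V_SG − 1.44. Then 74.1 x² + x − 11.46 = 0, giving x = 0.387 V (positive root), so V_SG = 1.83 V.
I_D = (V_DD − V_SG)/R = (12.9 − 1.83) / 38.5 = 0.288 mA.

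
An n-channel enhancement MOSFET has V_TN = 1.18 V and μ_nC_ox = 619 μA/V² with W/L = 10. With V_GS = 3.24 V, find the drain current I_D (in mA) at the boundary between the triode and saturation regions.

At the boundary V_DS = V_ov = V_GS − V_TN = 3.24 − 1.18 = 2.06 V.
k_n = μ_nC_ox · (W/L) = 6.19 mA/V².
I_D = ½ k_n V_ov² = 0.5 × 6.19 × 2.06² = 13.1 mA.

I_D = 13.1 mA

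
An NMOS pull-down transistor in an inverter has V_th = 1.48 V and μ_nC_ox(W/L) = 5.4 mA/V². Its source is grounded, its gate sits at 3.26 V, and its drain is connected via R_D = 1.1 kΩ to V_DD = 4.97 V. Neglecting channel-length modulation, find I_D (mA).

V_GS = V_G = 3.26 V, so V_ov = 3.26 − 1.48 = 1.78 V.
Assume saturation: I_D = ½ k_n V_ov² = 0.5 × 5.4 × 1.78² = 8.55 mA, giving V_DS = V_DD − I_D R_D = 4.97 − 8.55 × 1.1 = -4.44 V.
But -4.44 V < V_ov = 1.78 V, so the device is actually in triode.
In triode I_D = k_n[V_ov V_DS − ½ V_DS²] and I_D = (V_DD − V_DS)/R_D. Equating: 2.97 V_DS² − 11.57 V_DS + 4.97 = 0, giving V_DS = 0.491 V (the root below V_ov).
I_D = (4.97 − 0.491) / 1.1 = 4.07 mA.

I_D = 4.07 mA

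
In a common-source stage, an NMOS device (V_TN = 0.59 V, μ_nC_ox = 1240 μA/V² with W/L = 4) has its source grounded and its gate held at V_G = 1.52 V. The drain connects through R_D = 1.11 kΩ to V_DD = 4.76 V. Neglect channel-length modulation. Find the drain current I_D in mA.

V_GS = V_G = 1.52 V, so V_ov = 1.52 − 0.59 = 0.93 V.
k_n = μ_nC_ox · (W/L) = 4.96 mA/V².
Assume saturation: I_D = ½ k_n V_ov² = 0.5 × 4.96 × 0.93² = 2.14 mA, giving V_DS = V_DD − I_D R_D = 4.76 − 2.14 × 1.11 = 2.38 V.
V_DS = 2.38 V ≥ V_ov = 0.93 V, confirming saturation.

I_D = 2.14 mA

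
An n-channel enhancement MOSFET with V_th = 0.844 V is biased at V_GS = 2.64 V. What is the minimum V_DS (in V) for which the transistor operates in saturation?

V_DS,sat = 1.80 V

The boundary between triode and saturation is V_DS = V_GS − V_th = V_ov.
V_ov = 2.64 − 0.844 = 1.8 V.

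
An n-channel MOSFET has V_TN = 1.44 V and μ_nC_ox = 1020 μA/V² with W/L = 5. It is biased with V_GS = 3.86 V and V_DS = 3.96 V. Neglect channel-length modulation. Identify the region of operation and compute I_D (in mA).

k_n = μ_nC_ox · (W/L) = 5.1 mA/V².
V_ov = V_GS − V_TN = 3.86 − 1.44 = 2.42 V.
Since V_DS = 3.96 V ≥ V_ov = 2.42 V, the device is in saturation.
I_D = ½ k_n V_ov² = 0.5 × 5.1 × 2.42² = 14.9 mA.

Saturation; I_D = 14.9 mA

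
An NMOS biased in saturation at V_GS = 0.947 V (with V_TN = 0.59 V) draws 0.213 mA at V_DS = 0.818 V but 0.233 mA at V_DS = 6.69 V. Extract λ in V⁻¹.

With V_GS fixed, I_D ∝ (1 + λ V_DS) in saturation, so I_D2/I_D1 = (1 + λ V_DS2)/(1 + λ V_DS1).
0.233/0.213 = 1.094 = (1 + 6.69 λ)/(1 + 0.818 λ).
Solving: λ (I_D1 V_DS2 − I_D2 V_DS1) = I_D2 − I_D1, so λ = (0.233 − 0.213) / (0.213 × 6.69 − 0.233 × 0.818) = 0.02 / 1.23 = 0.0162 V⁻¹.

λ = 0.0162 V⁻¹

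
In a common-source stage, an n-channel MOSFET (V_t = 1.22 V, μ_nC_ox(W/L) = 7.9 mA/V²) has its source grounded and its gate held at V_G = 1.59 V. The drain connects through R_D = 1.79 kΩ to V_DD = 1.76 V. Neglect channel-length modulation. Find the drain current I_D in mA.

V_GS = V_G = 1.59 V, so V_ov = 1.59 − 1.22 = 0.37 V.
Assume saturation: I_D = ½ k_n V_ov² = 0.5 × 7.9 × 0.37² = 0.541 mA, giving V_DS = V_DD − I_D R_D = 1.76 − 0.541 × 1.79 = 0.792 V.
V_DS = 0.792 V ≥ V_ov = 0.37 V, confirming saturation.

I_D = 0.541 mA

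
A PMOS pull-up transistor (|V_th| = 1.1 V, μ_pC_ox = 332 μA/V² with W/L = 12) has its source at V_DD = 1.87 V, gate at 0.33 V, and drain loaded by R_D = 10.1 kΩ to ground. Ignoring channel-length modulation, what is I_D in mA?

V_SG = V_DD − V_G = 1.87 − 0.33 = 1.54 V, so V_ov = 1.54 − 1.1 = 0.44 V.
k_p = μ_pC_ox · (W/L) = 3.984 mA/V².
Assume saturation: I_D = ½ k_p V_ov² = 0.5 × 3.984 × 0.44² = 0.386 mA, giving V_SD = V_DD − I_D R_D = 1.87 − 0.386 × 10.1 = -2.03 V.
But -2.03 V < V_ov = 0.44 V, so the device is actually in triode.
In triode I_D = k_p[V_ov V_SD − ½ V_SD²] and I_D = (V_DD − V_SD)/R_D. Equating: 20.1 V_SD² − 18.7 V_SD + 1.87 = 0, giving V_SD = 0.114 V (the root below V_ov).
I_D = (1.87 − 0.114) / 10.1 = 0.174 mA.

I_D = 0.174 mA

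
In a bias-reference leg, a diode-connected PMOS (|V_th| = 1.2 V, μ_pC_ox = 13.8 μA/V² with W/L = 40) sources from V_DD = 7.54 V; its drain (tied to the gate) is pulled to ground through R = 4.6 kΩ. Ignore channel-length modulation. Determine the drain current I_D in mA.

With gate tied to drain, V_SG = V_SD ≥ V_SG − |V_th|, so the device is in saturation.
k_p = μ_pC_ox · (W/L) = 0.552 mA/V².
KCL at the drain: ½ k_p (V_SG − |V_th|)² = (V_DD − V_SG)/R.
Let x = V_SG − 1.2. Then 1.27 x² + x − 6.34 = 0, giving x = 1.88 V (positive root), so V_SG = 3.08 V.
I_D = (V_DD − V_SG)/R = (7.54 − 3.08) / 4.6 = 0.971 mA.

I_D = 0.971 mA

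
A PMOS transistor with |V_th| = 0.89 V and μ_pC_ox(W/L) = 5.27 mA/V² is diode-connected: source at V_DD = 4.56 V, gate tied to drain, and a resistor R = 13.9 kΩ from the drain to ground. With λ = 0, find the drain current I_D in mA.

With gate tied to drain, V_SG = V_SD ≥ V_SG − |V_th|, so the device is in saturation.
KCL at the drain: ½ k_p (V_SG − |V_th|)² = (V_DD − V_SG)/R.
Let x = V_SG − 0.89. Then 36.6 x² + x − 3.67 = 0, giving x = 0.303 V (positive root), so V_SG = 1.19 V.
I_D = (V_DD − V_SG)/R = (4.56 − 1.19) / 13.9 = 0.242 mA.

I_D = 0.242 mA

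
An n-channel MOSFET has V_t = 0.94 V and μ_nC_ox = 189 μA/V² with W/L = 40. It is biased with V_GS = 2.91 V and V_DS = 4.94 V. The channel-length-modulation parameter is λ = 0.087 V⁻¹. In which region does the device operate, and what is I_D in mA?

k_n = μ_nC_ox · (W/L) = 7.56 mA/V².
V_ov = V_GS − V_t = 2.91 − 0.94 = 1.97 V.
Since V_DS = 4.94 V ≥ V_ov = 1.97 V, the device is in saturation.
I_D = ½ k_n V_ov² (1 + λ V_DS) = 0.5 × 7.56 × 1.97² × (1 + 0.087 × 4.94) = 21 mA.

Saturation; I_D = 21.0 mA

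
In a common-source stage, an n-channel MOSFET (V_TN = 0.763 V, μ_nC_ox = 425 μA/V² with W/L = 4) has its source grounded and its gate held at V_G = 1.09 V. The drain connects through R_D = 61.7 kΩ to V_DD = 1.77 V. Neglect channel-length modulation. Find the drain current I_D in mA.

I_D = 0.0278 mA

V_GS = V_G = 1.09 V, so V_ov = 1.09 − 0.763 = 0.327 V.
k_n = μ_nC_ox · (W/L) = 1.7 mA/V².
Assume saturation: I_D = ½ k_n V_ov² = 0.5 × 1.7 × 0.327² = 0.0909 mA, giving V_DS = V_DD − I_D R_D = 1.77 − 0.0909 × 61.7 = -3.84 V.
But -3.84 V < V_ov = 0.327 V, so the device is actually in triode.
In triode I_D = k_n[V_ov V_DS − ½ V_DS²] and I_D = (V_DD − V_DS)/R_D. Equating: 52.4 V_DS² − 35.3 V_DS + 1.77 = 0, giving V_DS = 0.0546 V (the root below V_ov).
I_D = (1.77 − 0.0546) / 61.7 = 0.0278 mA.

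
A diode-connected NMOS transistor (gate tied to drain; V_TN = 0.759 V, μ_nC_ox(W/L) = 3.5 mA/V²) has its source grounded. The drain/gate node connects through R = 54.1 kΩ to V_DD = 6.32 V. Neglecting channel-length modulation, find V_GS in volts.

V_GS = 0.996 V

With gate tied to drain, V_GS = V_DS ≥ V_GS − V_TN, so the device is in saturation.
KCL at the drain: ½ k_n (V_GS − V_TN)² = (V_DD − V_GS)/R.
Let x = V_GS − 0.759. Then 94.7 x² + x − 5.561 = 0, giving x = 0.237 V (positive root), so V_GS = 0.996 V.
I_D = (V_DD − V_GS)/R = (6.32 − 0.996) / 54.1 = 0.0984 mA.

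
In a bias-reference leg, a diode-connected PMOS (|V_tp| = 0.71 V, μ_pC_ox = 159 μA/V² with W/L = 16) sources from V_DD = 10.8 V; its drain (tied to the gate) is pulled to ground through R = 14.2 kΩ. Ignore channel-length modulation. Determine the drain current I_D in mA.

I_D = 0.660 mA

With gate tied to drain, V_SG = V_SD ≥ V_SG − |V_tp|, so the device is in saturation.
k_p = μ_pC_ox · (W/L) = 2.544 mA/V².
KCL at the drain: ½ k_p (V_SG − |V_tp|)² = (V_DD − V_SG)/R.
Let x = V_SG − 0.71. Then 18.1 x² + x − 10.09 = 0, giving x = 0.72 V (positive root), so V_SG = 1.43 V.
I_D = (V_DD − V_SG)/R = (10.8 − 1.43) / 14.2 = 0.66 mA.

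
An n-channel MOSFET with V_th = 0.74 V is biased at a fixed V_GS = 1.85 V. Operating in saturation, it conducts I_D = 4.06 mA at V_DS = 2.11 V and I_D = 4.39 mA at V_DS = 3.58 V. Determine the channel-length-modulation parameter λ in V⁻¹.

With V_GS fixed, I_D ∝ (1 + λ V_DS) in saturation, so I_D2/I_D1 = (1 + λ V_DS2)/(1 + λ V_DS1).
4.39/4.06 = 1.081 = (1 + 3.58 λ)/(1 + 2.11 λ).
Solving: λ (I_D1 V_DS2 − I_D2 V_DS1) = I_D2 − I_D1, so λ = (4.39 − 4.06) / (4.06 × 3.58 − 4.39 × 2.11) = 0.33 / 5.27 = 0.0626 V⁻¹.

λ = 0.0626 V⁻¹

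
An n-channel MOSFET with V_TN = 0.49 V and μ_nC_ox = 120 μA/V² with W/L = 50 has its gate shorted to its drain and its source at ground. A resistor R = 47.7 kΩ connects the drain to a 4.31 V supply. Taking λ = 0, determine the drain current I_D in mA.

I_D = 0.0767 mA

With gate tied to drain, V_GS = V_DS ≥ V_GS − V_TN, so the device is in saturation.
k_n = μ_nC_ox · (W/L) = 6 mA/V².
KCL at the drain: ½ k_n (V_GS − V_TN)² = (V_DD − V_GS)/R.
Let x = V_GS − 0.49. Then 143 x² + x − 3.82 = 0, giving x = 0.16 V (positive root), so V_GS = 0.65 V.
I_D = (V_DD − V_GS)/R = (4.31 − 0.65) / 47.7 = 0.0767 mA.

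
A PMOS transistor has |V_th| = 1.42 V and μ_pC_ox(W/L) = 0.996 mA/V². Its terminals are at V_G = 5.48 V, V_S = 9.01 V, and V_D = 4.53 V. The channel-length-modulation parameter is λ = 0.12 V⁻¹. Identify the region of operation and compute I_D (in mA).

Saturation; I_D = 3.41 mA

V_SG = V_S − V_G = 9.01 − 5.48 = 3.53 V; V_SD = V_S − V_D = 9.01 − 4.53 = 4.48 V.
V_ov = V_SG − |V_th| = 3.53 − 1.42 = 2.11 V.
Since V_SD = 4.48 V ≥ V_ov = 2.11 V, the device is in saturation.
I_D = ½ k_p V_ov² (1 + λ V_SD) = 0.5 × 0.996 × 2.11² × (1 + 0.12 × 4.48) = 3.41 mA.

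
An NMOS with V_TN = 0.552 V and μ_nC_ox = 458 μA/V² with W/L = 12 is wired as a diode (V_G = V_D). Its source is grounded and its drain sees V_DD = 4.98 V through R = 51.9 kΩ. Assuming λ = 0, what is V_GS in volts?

V_GS = 0.725 V

With gate tied to drain, V_GS = V_DS ≥ V_GS − V_TN, so the device is in saturation.
k_n = μ_nC_ox · (W/L) = 5.496 mA/V².
KCL at the drain: ½ k_n (V_GS − V_TN)² = (V_DD − V_GS)/R.
Let x = V_GS − 0.552. Then 143 x² + x − 4.428 = 0, giving x = 0.173 V (positive root), so V_GS = 0.725 V.
I_D = (V_DD − V_GS)/R = (4.98 − 0.725) / 51.9 = 0.082 mA.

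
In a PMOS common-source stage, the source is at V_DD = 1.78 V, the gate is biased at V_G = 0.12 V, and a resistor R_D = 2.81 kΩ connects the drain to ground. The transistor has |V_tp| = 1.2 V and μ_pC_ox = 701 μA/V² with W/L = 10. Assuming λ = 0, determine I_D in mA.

V_SG = V_DD − V_G = 1.78 − 0.12 = 1.66 V, so V_ov = 1.66 − 1.2 = 0.46 V.
k_p = μ_pC_ox · (W/L) = 7.01 mA/V².
Assume saturation: I_D = ½ k_p V_ov² = 0.5 × 7.01 × 0.46² = 0.742 mA, giving V_SD = V_DD − I_D R_D = 1.78 − 0.742 × 2.81 = -0.304 V.
But -0.304 V < V_ov = 0.46 V, so the device is actually in triode.
In triode I_D = k_p[V_ov V_SD − ½ V_SD²] and I_D = (V_DD − V_SD)/R_D. Equating: 9.85 V_SD² − 10.06 V_SD + 1.78 = 0, giving V_SD = 0.228 V (the root below V_ov).
I_D = (1.78 − 0.228) / 2.81 = 0.552 mA.

I_D = 0.552 mA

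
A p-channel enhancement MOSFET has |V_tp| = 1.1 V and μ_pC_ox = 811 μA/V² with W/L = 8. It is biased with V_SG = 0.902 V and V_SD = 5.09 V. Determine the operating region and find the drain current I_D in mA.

V_SG = 0.902 V < |V_tp| = 1.1 V, so the transistor is in cutoff.

Cutoff; I_D = 0 mA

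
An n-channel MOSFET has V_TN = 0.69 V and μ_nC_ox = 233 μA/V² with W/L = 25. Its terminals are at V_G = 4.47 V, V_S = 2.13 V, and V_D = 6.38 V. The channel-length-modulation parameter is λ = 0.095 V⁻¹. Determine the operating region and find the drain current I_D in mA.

V_GS = V_G − V_S = 4.47 − 2.13 = 2.34 V; V_DS = V_D − V_S = 6.38 − 2.13 = 4.25 V.
k_n = μ_nC_ox · (W/L) = 5.825 mA/V².
V_ov = V_GS − V_TN = 2.34 − 0.69 = 1.65 V.
Since V_DS = 4.25 V ≥ V_ov = 1.65 V, the device is in saturation.
I_D = ½ k_n V_ov² (1 + λ V_DS) = 0.5 × 5.825 × 1.65² × (1 + 0.095 × 4.25) = 11.1 mA.

Saturation; I_D = 11.1 mA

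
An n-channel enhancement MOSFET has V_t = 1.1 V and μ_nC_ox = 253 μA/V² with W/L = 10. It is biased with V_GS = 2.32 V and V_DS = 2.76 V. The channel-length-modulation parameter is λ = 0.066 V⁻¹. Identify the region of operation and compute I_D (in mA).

k_n = μ_nC_ox · (W/L) = 2.53 mA/V².
V_ov = V_GS − V_t = 2.32 − 1.1 = 1.22 V.
Since V_DS = 2.76 V ≥ V_ov = 1.22 V, the device is in saturation.
I_D = ½ k_n V_ov² (1 + λ V_DS) = 0.5 × 2.53 × 1.22² × (1 + 0.066 × 2.76) = 2.23 mA.

Saturation; I_D = 2.23 mA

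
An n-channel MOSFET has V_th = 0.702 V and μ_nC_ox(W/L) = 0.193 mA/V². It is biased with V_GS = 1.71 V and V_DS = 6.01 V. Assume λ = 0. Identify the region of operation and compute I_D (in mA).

V_ov = V_GS − V_th = 1.71 − 0.702 = 1.01 V.
Since V_DS = 6.01 V ≥ V_ov = 1.01 V, the device is in saturation.
I_D = ½ k_n V_ov² = 0.5 × 0.193 × 1.01² = 0.0981 mA.

Saturation; I_D = 0.0981 mA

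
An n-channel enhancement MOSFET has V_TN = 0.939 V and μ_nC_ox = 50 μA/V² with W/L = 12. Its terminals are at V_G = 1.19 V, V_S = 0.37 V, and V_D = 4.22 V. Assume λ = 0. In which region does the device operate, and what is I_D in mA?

Cutoff; I_D = 0 mA

V_GS = V_G − V_S = 1.19 − 0.37 = 0.82 V; V_DS = V_D − V_S = 4.22 − 0.37 = 3.85 V.
V_GS = 0.82 V < V_TN = 0.939 V, so the transistor is in cutoff.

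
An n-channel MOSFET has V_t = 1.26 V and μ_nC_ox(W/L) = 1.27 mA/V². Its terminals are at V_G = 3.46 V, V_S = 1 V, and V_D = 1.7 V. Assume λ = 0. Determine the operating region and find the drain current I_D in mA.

Triode; I_D = 0.756 mA

V_GS = V_G − V_S = 3.46 − 1 = 2.46 V; V_DS = V_D − V_S = 1.7 − 1 = 0.7 V.
V_ov = V_GS − V_t = 2.46 − 1.26 = 1.2 V.
Since V_DS = 0.7 V < V_ov = 1.2 V, the device is in the triode region.
I_D = k_n [V_ov · V_DS − ½ V_DS²] = 1.27 × [1.2 × 0.7 − 0.5 × 0.7²] = 0.756 mA.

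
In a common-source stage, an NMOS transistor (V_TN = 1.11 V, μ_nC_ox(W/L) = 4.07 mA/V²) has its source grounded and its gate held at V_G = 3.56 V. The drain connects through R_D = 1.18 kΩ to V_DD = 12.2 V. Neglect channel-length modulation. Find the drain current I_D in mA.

V_GS = V_G = 3.56 V, so V_ov = 3.56 − 1.11 = 2.45 V.
Assume saturation: I_D = ½ k_n V_ov² = 0.5 × 4.07 × 2.45² = 12.2 mA, giving V_DS = V_DD − I_D R_D = 12.2 − 12.2 × 1.18 = -2.21 V.
But -2.21 V < V_ov = 2.45 V, so the device is actually in triode.
In triode I_D = k_n[V_ov V_DS − ½ V_DS²] and I_D = (V_DD − V_DS)/R_D. Equating: 2.4 V_DS² − 12.77 V_DS + 12.2 = 0, giving V_DS = 1.25 V (the root below V_ov).
I_D = (12.2 − 1.25) / 1.18 = 9.28 mA.

I_D = 9.28 mA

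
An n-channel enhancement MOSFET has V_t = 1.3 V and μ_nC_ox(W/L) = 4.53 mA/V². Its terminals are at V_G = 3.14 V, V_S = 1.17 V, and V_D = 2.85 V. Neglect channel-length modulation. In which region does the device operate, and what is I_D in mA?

V_GS = V_G − V_S = 3.14 − 1.17 = 1.97 V; V_DS = V_D − V_S = 2.85 − 1.17 = 1.68 V.
V_ov = V_GS − V_t = 1.97 − 1.3 = 0.67 V.
Since V_DS = 1.68 V ≥ V_ov = 0.67 V, the device is in saturation.
I_D = ½ k_n V_ov² = 0.5 × 4.53 × 0.67² = 1.02 mA.

Saturation; I_D = 1.02 mA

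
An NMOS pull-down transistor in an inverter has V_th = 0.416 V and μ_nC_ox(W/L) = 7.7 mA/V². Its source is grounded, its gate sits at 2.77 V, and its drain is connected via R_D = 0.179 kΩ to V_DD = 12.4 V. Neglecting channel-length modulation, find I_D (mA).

V_GS = V_G = 2.77 V, so V_ov = 2.77 − 0.416 = 2.35 V.
Assume saturation: I_D = ½ k_n V_ov² = 0.5 × 7.7 × 2.35² = 21.3 mA, giving V_DS = V_DD − I_D R_D = 12.4 − 21.3 × 0.179 = 8.58 V.
V_DS = 8.58 V ≥ V_ov = 2.35 V, confirming saturation.

I_D = 21.3 mA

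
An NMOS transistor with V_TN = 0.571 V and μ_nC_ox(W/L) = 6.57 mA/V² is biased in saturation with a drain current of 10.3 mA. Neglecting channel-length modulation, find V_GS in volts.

In saturation I_D = ½ k_n (V_GS − V_TN)², so V_GS − V_TN = √(2 I_D / k_n) = √(2 × 10.3 / 6.57) = 1.77 V.
V_GS = 0.571 + 1.77 = 2.34 V.

V_GS = 2.34 V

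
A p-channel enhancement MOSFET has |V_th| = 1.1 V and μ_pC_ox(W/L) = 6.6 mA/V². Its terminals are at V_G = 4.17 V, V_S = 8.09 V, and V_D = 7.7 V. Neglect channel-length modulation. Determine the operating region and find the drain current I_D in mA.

V_SG = V_S − V_G = 8.09 − 4.17 = 3.92 V; V_SD = V_S − V_D = 8.09 − 7.7 = 0.39 V.
V_ov = V_SG − |V_th| = 3.92 − 1.1 = 2.82 V.
Since V_SD = 0.39 V < V_ov = 2.82 V, the device is in the triode region.
I_D = k_p [V_ov · V_SD − ½ V_SD²] = 6.6 × [2.82 × 0.39 − 0.5 × 0.39²] = 6.76 mA.

Triode; I_D = 6.76 mA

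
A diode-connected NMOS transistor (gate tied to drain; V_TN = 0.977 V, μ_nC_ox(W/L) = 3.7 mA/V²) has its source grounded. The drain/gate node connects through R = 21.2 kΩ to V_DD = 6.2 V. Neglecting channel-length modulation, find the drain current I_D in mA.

With gate tied to drain, V_GS = V_DS ≥ V_GS − V_TN, so the device is in saturation.
KCL at the drain: ½ k_n (V_GS − V_TN)² = (V_DD − V_GS)/R.
Let x = V_GS − 0.977. Then 39.2 x² + x − 5.223 = 0, giving x = 0.352 V (positive root), so V_GS = 1.33 V.
I_D = (V_DD − V_GS)/R = (6.2 − 1.33) / 21.2 = 0.23 mA.

I_D = 0.230 mA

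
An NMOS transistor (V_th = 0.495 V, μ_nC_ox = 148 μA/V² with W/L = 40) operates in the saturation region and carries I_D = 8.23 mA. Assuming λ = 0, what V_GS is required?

V_GS = 2.16 V

k_n = μ_nC_ox · (W/L) = 5.92 mA/V².
In saturation I_D = ½ k_n (V_GS − V_th)², so V_GS − V_th = √(2 I_D / k_n) = √(2 × 8.23 / 5.92) = 1.67 V.
V_GS = 0.495 + 1.67 = 2.16 V.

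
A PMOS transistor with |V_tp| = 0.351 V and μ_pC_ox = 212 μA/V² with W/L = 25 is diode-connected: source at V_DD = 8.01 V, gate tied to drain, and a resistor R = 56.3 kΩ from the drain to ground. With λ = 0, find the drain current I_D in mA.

I_D = 0.132 mA

With gate tied to drain, V_SG = V_SD ≥ V_SG − |V_tp|, so the device is in saturation.
k_p = μ_pC_ox · (W/L) = 5.3 mA/V².
KCL at the drain: ½ k_p (V_SG − |V_tp|)² = (V_DD − V_SG)/R.
Let x = V_SG − 0.351. Then 149 x² + x − 7.659 = 0, giving x = 0.223 V (positive root), so V_SG = 0.574 V.
I_D = (V_DD − V_SG)/R = (8.01 − 0.574) / 56.3 = 0.132 mA.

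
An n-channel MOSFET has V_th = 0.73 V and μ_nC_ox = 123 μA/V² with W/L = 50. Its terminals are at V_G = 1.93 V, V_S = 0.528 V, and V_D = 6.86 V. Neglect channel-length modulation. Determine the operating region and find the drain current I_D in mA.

Saturation; I_D = 1.39 mA

V_GS = V_G − V_S = 1.93 − 0.528 = 1.4 V; V_DS = V_D − V_S = 6.86 − 0.528 = 6.33 V.
k_n = μ_nC_ox · (W/L) = 6.15 mA/V².
V_ov = V_GS − V_th = 1.4 − 0.73 = 0.672 V.
Since V_DS = 6.33 V ≥ V_ov = 0.672 V, the device is in saturation.
I_D = ½ k_n V_ov² = 0.5 × 6.15 × 0.672² = 1.39 mA.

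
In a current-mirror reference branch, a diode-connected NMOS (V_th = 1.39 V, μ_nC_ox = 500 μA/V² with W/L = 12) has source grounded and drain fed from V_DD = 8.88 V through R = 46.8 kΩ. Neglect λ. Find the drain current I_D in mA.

With gate tied to drain, V_GS = V_DS ≥ V_GS − V_th, so the device is in saturation.
k_n = μ_nC_ox · (W/L) = 6 mA/V².
KCL at the drain: ½ k_n (V_GS − V_th)² = (V_DD − V_GS)/R.
Let x = V_GS − 1.39. Then 140 x² + x − 7.49 = 0, giving x = 0.227 V (positive root), so V_GS = 1.62 V.
I_D = (V_DD − V_GS)/R = (8.88 − 1.62) / 46.8 = 0.155 mA.

I_D = 0.155 mA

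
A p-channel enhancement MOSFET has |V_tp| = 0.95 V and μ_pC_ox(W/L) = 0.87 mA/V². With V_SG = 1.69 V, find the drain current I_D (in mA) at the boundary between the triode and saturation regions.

I_D = 0.238 mA

At the boundary V_SD = V_ov = V_SG − |V_tp| = 1.69 − 0.95 = 0.74 V.
I_D = ½ k_p V_ov² = 0.5 × 0.87 × 0.74² = 0.238 mA.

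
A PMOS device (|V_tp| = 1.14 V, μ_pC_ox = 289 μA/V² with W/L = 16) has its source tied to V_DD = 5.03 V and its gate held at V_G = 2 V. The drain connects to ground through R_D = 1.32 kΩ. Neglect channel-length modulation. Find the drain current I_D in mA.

I_D = 3.47 mA

V_SG = V_DD − V_G = 5.03 − 2 = 3.03 V, so V_ov = 3.03 − 1.14 = 1.89 V.
k_p = μ_pC_ox · (W/L) = 4.624 mA/V².
Assume saturation: I_D = ½ k_p V_ov² = 0.5 × 4.624 × 1.89² = 8.26 mA, giving V_SD = V_DD − I_D R_D = 5.03 − 8.26 × 1.32 = -5.87 V.
But -5.87 V < V_ov = 1.89 V, so the device is actually in triode.
In triode I_D = k_p[V_ov V_SD − ½ V_SD²] and I_D = (V_DD − V_SD)/R_D. Equating: 3.05 V_SD² − 12.54 V_SD + 5.03 = 0, giving V_SD = 0.451 V (the root below V_ov).
I_D = (5.03 − 0.451) / 1.32 = 3.47 mA.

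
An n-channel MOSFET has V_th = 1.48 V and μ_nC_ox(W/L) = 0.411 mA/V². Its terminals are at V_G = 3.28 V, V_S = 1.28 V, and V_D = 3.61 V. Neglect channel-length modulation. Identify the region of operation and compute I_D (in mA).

V_GS = V_G − V_S = 3.28 − 1.28 = 2 V; V_DS = V_D − V_S = 3.61 − 1.28 = 2.33 V.
V_ov = V_GS − V_th = 2 − 1.48 = 0.52 V.
Since V_DS = 2.33 V ≥ V_ov = 0.52 V, the device is in saturation.
I_D = ½ k_n V_ov² = 0.5 × 0.411 × 0.52² = 0.0556 mA.

Saturation; I_D = 0.0556 mA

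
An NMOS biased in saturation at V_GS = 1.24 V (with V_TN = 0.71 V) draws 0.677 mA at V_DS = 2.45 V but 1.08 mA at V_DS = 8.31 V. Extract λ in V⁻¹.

With V_GS fixed, I_D ∝ (1 + λ V_DS) in saturation, so I_D2/I_D1 = (1 + λ V_DS2)/(1 + λ V_DS1).
1.08/0.677 = 1.595 = (1 + 8.31 λ)/(1 + 2.45 λ).
Solving: λ (I_D1 V_DS2 − I_D2 V_DS1) = I_D2 − I_D1, so λ = (1.08 − 0.677) / (0.677 × 8.31 − 1.08 × 2.45) = 0.403 / 2.98 = 0.135 V⁻¹.

λ = 0.135 V⁻¹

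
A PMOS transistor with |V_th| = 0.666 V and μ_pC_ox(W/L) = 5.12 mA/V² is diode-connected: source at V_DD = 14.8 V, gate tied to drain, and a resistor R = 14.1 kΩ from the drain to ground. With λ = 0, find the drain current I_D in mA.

I_D = 0.959 mA

With gate tied to drain, V_SG = V_SD ≥ V_SG − |V_th|, so the device is in saturation.
KCL at the drain: ½ k_p (V_SG − |V_th|)² = (V_DD − V_SG)/R.
Let x = V_SG − 0.666. Then 36.1 x² + x − 14.13 = 0, giving x = 0.612 V (positive root), so V_SG = 1.28 V.
I_D = (V_DD − V_SG)/R = (14.8 − 1.28) / 14.1 = 0.959 mA.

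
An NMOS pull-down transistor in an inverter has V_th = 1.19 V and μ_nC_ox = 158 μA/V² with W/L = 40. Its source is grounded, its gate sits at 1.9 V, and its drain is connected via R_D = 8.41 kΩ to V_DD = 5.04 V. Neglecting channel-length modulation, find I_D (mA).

V_GS = V_G = 1.9 V, so V_ov = 1.9 − 1.19 = 0.71 V.
k_n = μ_nC_ox · (W/L) = 6.32 mA/V².
Assume saturation: I_D = ½ k_n V_ov² = 0.5 × 6.32 × 0.71² = 1.59 mA, giving V_DS = V_DD − I_D R_D = 5.04 − 1.59 × 8.41 = -8.36 V.
But -8.36 V < V_ov = 0.71 V, so the device is actually in triode.
In triode I_D = k_n[V_ov V_DS − ½ V_DS²] and I_D = (V_DD − V_DS)/R_D. Equating: 26.6 V_DS² − 38.74 V_DS + 5.04 = 0, giving V_DS = 0.144 V (the root below V_ov).
I_D = (5.04 − 0.144) / 8.41 = 0.582 mA.

I_D = 0.582 mA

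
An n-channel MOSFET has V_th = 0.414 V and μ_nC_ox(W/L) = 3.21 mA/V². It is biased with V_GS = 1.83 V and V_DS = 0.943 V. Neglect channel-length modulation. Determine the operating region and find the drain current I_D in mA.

V_ov = V_GS − V_th = 1.83 − 0.414 = 1.42 V.
Since V_DS = 0.943 V < V_ov = 1.42 V, the device is in the triode region.
I_D = k_n [V_ov · V_DS − ½ V_DS²] = 3.21 × [1.42 × 0.943 − 0.5 × 0.943²] = 2.86 mA.

Triode; I_D = 2.86 mA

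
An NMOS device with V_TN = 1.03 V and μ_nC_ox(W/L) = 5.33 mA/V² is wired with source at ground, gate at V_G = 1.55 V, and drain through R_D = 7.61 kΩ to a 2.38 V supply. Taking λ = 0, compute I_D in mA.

I_D = 0.297 mA

V_GS = V_G = 1.55 V, so V_ov = 1.55 − 1.03 = 0.52 V.
Assume saturation: I_D = ½ k_n V_ov² = 0.5 × 5.33 × 0.52² = 0.721 mA, giving V_DS = V_DD − I_D R_D = 2.38 − 0.721 × 7.61 = -3.1 V.
But -3.1 V < V_ov = 0.52 V, so the device is actually in triode.
In triode I_D = k_n[V_ov V_DS − ½ V_DS²] and I_D = (V_DD − V_DS)/R_D. Equating: 20.3 V_DS² − 22.09 V_DS + 2.38 = 0, giving V_DS = 0.121 V (the root below V_ov).
I_D = (2.38 − 0.121) / 7.61 = 0.297 mA.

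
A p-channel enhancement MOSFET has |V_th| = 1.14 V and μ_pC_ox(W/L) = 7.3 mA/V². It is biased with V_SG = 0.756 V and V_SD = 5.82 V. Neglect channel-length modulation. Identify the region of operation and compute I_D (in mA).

Cutoff; I_D = 0 mA

V_SG = 0.756 V < |V_th| = 1.14 V, so the transistor is in cutoff.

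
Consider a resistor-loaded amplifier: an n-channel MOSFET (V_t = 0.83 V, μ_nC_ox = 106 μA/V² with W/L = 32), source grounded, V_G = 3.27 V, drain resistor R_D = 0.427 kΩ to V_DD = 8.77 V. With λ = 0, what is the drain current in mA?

V_GS = V_G = 3.27 V, so V_ov = 3.27 − 0.83 = 2.44 V.
k_n = μ_nC_ox · (W/L) = 3.392 mA/V².
Assume saturation: I_D = ½ k_n V_ov² = 0.5 × 3.392 × 2.44² = 10.1 mA, giving V_DS = V_DD − I_D R_D = 8.77 − 10.1 × 0.427 = 4.46 V.
V_DS = 4.46 V ≥ V_ov = 2.44 V, confirming saturation.

I_D = 10.1 mA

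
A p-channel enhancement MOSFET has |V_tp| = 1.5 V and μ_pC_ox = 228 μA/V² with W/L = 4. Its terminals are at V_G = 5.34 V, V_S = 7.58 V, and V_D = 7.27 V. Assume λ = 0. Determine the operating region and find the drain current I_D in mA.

Triode; I_D = 0.165 mA

V_SG = V_S − V_G = 7.58 − 5.34 = 2.24 V; V_SD = V_S − V_D = 7.58 − 7.27 = 0.31 V.
k_p = μ_pC_ox · (W/L) = 0.912 mA/V².
V_ov = V_SG − |V_tp| = 2.24 − 1.5 = 0.74 V.
Since V_SD = 0.31 V < V_ov = 0.74 V, the device is in the triode region.
I_D = k_p [V_ov · V_SD − ½ V_SD²] = 0.912 × [0.74 × 0.31 − 0.5 × 0.31²] = 0.165 mA.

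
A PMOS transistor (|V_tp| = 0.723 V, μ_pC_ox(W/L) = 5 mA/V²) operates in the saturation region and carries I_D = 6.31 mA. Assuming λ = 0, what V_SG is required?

In saturation I_D = ½ k_p (V_SG − |V_tp|)², so V_SG − |V_tp| = √(2 I_D / k_p) = √(2 × 6.31 / 5) = 1.59 V.
V_SG = 0.723 + 1.59 = 2.31 V.

V_SG = 2.31 V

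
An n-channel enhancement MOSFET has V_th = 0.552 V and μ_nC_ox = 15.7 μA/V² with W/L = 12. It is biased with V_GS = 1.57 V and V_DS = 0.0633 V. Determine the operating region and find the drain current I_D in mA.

Triode; I_D = 0.0118 mA

k_n = μ_nC_ox · (W/L) = 0.1884 mA/V².
V_ov = V_GS − V_th = 1.57 − 0.552 = 1.02 V.
Since V_DS = 0.0633 V < V_ov = 1.02 V, the device is in the triode region.
I_D = k_n [V_ov · V_DS − ½ V_DS²] = 0.1884 × [1.02 × 0.0633 − 0.5 × 0.0633²] = 0.0118 mA.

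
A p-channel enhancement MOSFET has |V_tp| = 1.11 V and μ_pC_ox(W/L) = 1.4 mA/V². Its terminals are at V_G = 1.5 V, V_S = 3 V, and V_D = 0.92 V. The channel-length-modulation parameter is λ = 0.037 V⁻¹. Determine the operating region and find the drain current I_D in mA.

Saturation; I_D = 0.115 mA

V_SG = V_S − V_G = 3 − 1.5 = 1.5 V; V_SD = V_S − V_D = 3 − 0.92 = 2.08 V.
V_ov = V_SG − |V_tp| = 1.5 − 1.11 = 0.39 V.
Since V_SD = 2.08 V ≥ V_ov = 0.39 V, the device is in saturation.
I_D = ½ k_p V_ov² (1 + λ V_SD) = 0.5 × 1.4 × 0.39² × (1 + 0.037 × 2.08) = 0.115 mA.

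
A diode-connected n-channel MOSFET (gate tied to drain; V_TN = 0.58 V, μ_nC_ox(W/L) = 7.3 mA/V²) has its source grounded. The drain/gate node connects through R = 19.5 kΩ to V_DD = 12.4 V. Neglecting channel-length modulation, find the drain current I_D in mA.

With gate tied to drain, V_GS = V_DS ≥ V_GS − V_TN, so the device is in saturation.
KCL at the drain: ½ k_n (V_GS − V_TN)² = (V_DD − V_GS)/R.
Let x = V_GS − 0.58. Then 71.2 x² + x − 11.82 = 0, giving x = 0.401 V (positive root), so V_GS = 0.981 V.
I_D = (V_DD − V_GS)/R = (12.4 − 0.981) / 19.5 = 0.586 mA.

I_D = 0.586 mA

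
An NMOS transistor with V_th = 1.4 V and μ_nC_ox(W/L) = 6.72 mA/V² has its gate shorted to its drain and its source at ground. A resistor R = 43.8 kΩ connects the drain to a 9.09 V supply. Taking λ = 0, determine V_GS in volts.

V_GS = 1.63 V

With gate tied to drain, V_GS = V_DS ≥ V_GS − V_th, so the device is in saturation.
KCL at the drain: ½ k_n (V_GS − V_th)² = (V_DD − V_GS)/R.
Let x = V_GS − 1.4. Then 147 x² + x − 7.69 = 0, giving x = 0.225 V (positive root), so V_GS = 1.63 V.
I_D = (V_DD − V_GS)/R = (9.09 − 1.63) / 43.8 = 0.17 mA.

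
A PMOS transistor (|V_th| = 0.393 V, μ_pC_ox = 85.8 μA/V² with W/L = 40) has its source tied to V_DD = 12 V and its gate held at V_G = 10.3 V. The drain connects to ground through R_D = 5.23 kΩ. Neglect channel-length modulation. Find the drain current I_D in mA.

I_D = 2.17 mA

V_SG = V_DD − V_G = 12 − 10.3 = 1.7 V, so V_ov = 1.7 − 0.393 = 1.31 V.
k_p = μ_pC_ox · (W/L) = 3.432 mA/V².
Assume saturation: I_D = ½ k_p V_ov² = 0.5 × 3.432 × 1.31² = 2.93 mA, giving V_SD = V_DD − I_D R_D = 12 − 2.93 × 5.23 = -3.33 V.
But -3.33 V < V_ov = 1.31 V, so the device is actually in triode.
In triode I_D = k_p[V_ov V_SD − ½ V_SD²] and I_D = (V_DD − V_SD)/R_D. Equating: 8.97 V_SD² − 24.46 V_SD + 12 = 0, giving V_SD = 0.642 V (the root below V_ov).
I_D = (12 − 0.642) / 5.23 = 2.17 mA.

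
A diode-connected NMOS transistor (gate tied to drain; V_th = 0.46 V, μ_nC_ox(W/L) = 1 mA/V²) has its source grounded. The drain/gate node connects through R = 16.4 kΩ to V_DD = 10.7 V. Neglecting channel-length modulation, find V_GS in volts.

V_GS = 1.52 V

With gate tied to drain, V_GS = V_DS ≥ V_GS − V_th, so the device is in saturation.
KCL at the drain: ½ k_n (V_GS − V_th)² = (V_DD − V_GS)/R.
Let x = V_GS − 0.46. Then 8.2 x² + x − 10.24 = 0, giving x = 1.06 V (positive root), so V_GS = 1.52 V.
I_D = (V_DD − V_GS)/R = (10.7 − 1.52) / 16.4 = 0.56 mA.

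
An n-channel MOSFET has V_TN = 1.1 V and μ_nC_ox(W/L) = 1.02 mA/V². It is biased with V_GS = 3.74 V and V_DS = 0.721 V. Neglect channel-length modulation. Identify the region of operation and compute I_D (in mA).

Triode; I_D = 1.68 mA

V_ov = V_GS − V_TN = 3.74 − 1.1 = 2.64 V.
Since V_DS = 0.721 V < V_ov = 2.64 V, the device is in the triode region.
I_D = k_n [V_ov · V_DS − ½ V_DS²] = 1.02 × [2.64 × 0.721 − 0.5 × 0.721²] = 1.68 mA.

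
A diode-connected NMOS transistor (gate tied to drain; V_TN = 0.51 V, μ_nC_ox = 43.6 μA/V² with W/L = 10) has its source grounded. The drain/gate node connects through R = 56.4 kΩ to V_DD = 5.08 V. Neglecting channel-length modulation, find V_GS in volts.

V_GS = 1.08 V

With gate tied to drain, V_GS = V_DS ≥ V_GS − V_TN, so the device is in saturation.
k_n = μ_nC_ox · (W/L) = 0.436 mA/V².
KCL at the drain: ½ k_n (V_GS − V_TN)² = (V_DD − V_GS)/R.
Let x = V_GS − 0.51. Then 12.3 x² + x − 4.57 = 0, giving x = 0.57 V (positive root), so V_GS = 1.08 V.
I_D = (V_DD − V_GS)/R = (5.08 − 1.08) / 56.4 = 0.0709 mA.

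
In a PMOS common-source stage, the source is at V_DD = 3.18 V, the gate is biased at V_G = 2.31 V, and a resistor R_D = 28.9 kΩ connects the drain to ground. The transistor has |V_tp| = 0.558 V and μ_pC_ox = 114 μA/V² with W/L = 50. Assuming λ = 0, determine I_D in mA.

I_D = 0.108 mA

V_SG = V_DD − V_G = 3.18 − 2.31 = 0.87 V, so V_ov = 0.87 − 0.558 = 0.312 V.
k_p = μ_pC_ox · (W/L) = 5.7 mA/V².
Assume saturation: I_D = ½ k_p V_ov² = 0.5 × 5.7 × 0.312² = 0.277 mA, giving V_SD = V_DD − I_D R_D = 3.18 − 0.277 × 28.9 = -4.84 V.
But -4.84 V < V_ov = 0.312 V, so the device is actually in triode.
In triode I_D = k_p[V_ov V_SD − ½ V_SD²] and I_D = (V_DD − V_SD)/R_D. Equating: 82.4 V_SD² − 52.4 V_SD + 3.18 = 0, giving V_SD = 0.068 V (the root below V_ov).
I_D = (3.18 − 0.068) / 28.9 = 0.108 mA.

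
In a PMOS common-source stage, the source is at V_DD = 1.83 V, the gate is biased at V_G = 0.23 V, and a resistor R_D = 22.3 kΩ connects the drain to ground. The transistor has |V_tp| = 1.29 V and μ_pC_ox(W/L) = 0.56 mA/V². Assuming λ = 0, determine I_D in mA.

I_D = 0.0269 mA

V_SG = V_DD − V_G = 1.83 − 0.23 = 1.6 V, so V_ov = 1.6 − 1.29 = 0.31 V.
Assume saturation: I_D = ½ k_p V_ov² = 0.5 × 0.56 × 0.31² = 0.0269 mA, giving V_SD = V_DD − I_D R_D = 1.83 − 0.0269 × 22.3 = 1.23 V.
V_SD = 1.23 V ≥ V_ov = 0.31 V, confirming saturation.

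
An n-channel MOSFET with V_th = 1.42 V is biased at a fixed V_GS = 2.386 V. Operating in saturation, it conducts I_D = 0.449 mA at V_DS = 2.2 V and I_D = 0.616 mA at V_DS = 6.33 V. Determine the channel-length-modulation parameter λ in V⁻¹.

With V_GS fixed, I_D ∝ (1 + λ V_DS) in saturation, so I_D2/I_D1 = (1 + λ V_DS2)/(1 + λ V_DS1).
0.616/0.449 = 1.372 = (1 + 6.33 λ)/(1 + 2.2 λ).
Solving: λ (I_D1 V_DS2 − I_D2 V_DS1) = I_D2 − I_D1, so λ = (0.616 − 0.449) / (0.449 × 6.33 − 0.616 × 2.2) = 0.167 / 1.49 = 0.112 V⁻¹.

λ = 0.112 V⁻¹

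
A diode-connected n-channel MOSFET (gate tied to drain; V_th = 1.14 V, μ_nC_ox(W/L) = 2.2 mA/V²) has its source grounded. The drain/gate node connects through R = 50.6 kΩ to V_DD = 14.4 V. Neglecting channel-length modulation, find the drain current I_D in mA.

I_D = 0.253 mA

With gate tied to drain, V_GS = V_DS ≥ V_GS − V_th, so the device is in saturation.
KCL at the drain: ½ k_n (V_GS − V_th)² = (V_DD − V_GS)/R.
Let x = V_GS − 1.14. Then 55.7 x² + x − 13.26 = 0, giving x = 0.479 V (positive root), so V_GS = 1.62 V.
I_D = (V_DD − V_GS)/R = (14.4 − 1.62) / 50.6 = 0.253 mA.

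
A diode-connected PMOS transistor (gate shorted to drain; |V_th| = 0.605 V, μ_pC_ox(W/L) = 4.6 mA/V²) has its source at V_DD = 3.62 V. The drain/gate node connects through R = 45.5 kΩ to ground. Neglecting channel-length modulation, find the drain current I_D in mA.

With gate tied to drain, V_SG = V_SD ≥ V_SG − |V_th|, so the device is in saturation.
KCL at the drain: ½ k_p (V_SG − |V_th|)² = (V_DD − V_SG)/R.
Let x = V_SG − 0.605. Then 105 x² + x − 3.015 = 0, giving x = 0.165 V (positive root), so V_SG = 0.77 V.
I_D = (V_DD − V_SG)/R = (3.62 − 0.77) / 45.5 = 0.0626 mA.

I_D = 0.0626 mA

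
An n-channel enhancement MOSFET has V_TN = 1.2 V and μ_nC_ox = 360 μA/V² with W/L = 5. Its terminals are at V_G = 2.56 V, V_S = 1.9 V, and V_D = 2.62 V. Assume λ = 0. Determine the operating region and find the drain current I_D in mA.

Cutoff; I_D = 0 mA

V_GS = V_G − V_S = 2.56 − 1.9 = 0.66 V; V_DS = V_D − V_S = 2.62 − 1.9 = 0.72 V.
V_GS = 0.66 V < V_TN = 1.2 V, so the transistor is in cutoff.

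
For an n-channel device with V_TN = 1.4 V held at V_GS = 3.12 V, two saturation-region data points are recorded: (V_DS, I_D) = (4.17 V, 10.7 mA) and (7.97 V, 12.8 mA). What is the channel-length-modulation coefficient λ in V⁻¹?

λ = 0.0658 V⁻¹

With V_GS fixed, I_D ∝ (1 + λ V_DS) in saturation, so I_D2/I_D1 = (1 + λ V_DS2)/(1 + λ V_DS1).
12.8/10.7 = 1.196 = (1 + 7.97 λ)/(1 + 4.17 λ).
Solving: λ (I_D1 V_DS2 − I_D2 V_DS1) = I_D2 − I_D1, so λ = (12.8 − 10.7) / (10.7 × 7.97 − 12.8 × 4.17) = 2.1 / 31.9 = 0.0658 V⁻¹.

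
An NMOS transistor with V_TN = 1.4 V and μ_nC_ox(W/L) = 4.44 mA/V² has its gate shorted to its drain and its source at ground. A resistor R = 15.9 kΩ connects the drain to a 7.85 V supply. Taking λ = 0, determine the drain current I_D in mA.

I_D = 0.380 mA

With gate tied to drain, V_GS = V_DS ≥ V_GS − V_TN, so the device is in saturation.
KCL at the drain: ½ k_n (V_GS − V_TN)² = (V_DD − V_GS)/R.
Let x = V_GS − 1.4. Then 35.3 x² + x − 6.45 = 0, giving x = 0.414 V (positive root), so V_GS = 1.81 V.
I_D = (V_DD − V_GS)/R = (7.85 − 1.81) / 15.9 = 0.38 mA.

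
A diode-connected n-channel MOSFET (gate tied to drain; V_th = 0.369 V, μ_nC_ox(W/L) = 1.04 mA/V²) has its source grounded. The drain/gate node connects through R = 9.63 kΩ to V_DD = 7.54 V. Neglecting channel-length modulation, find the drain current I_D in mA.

I_D = 0.630 mA

With gate tied to drain, V_GS = V_DS ≥ V_GS − V_th, so the device is in saturation.
KCL at the drain: ½ k_n (V_GS − V_th)² = (V_DD − V_GS)/R.
Let x = V_GS − 0.369. Then 5.01 x² + x − 7.171 = 0, giving x = 1.1 V (positive root), so V_GS = 1.47 V.
I_D = (V_DD − V_GS)/R = (7.54 − 1.47) / 9.63 = 0.63 mA.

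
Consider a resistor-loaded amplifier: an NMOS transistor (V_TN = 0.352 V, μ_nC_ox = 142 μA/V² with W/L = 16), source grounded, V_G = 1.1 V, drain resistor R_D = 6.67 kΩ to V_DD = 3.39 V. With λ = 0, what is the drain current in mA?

I_D = 0.456 mA

V_GS = V_G = 1.1 V, so V_ov = 1.1 − 0.352 = 0.748 V.
k_n = μ_nC_ox · (W/L) = 2.272 mA/V².
Assume saturation: I_D = ½ k_n V_ov² = 0.5 × 2.272 × 0.748² = 0.636 mA, giving V_DS = V_DD − I_D R_D = 3.39 − 0.636 × 6.67 = -0.849 V.
But -0.849 V < V_ov = 0.748 V, so the device is actually in triode.
In triode I_D = k_n[V_ov V_DS − ½ V_DS²] and I_D = (V_DD − V_DS)/R_D. Equating: 7.58 V_DS² − 12.34 V_DS + 3.39 = 0, giving V_DS = 0.35 V (the root below V_ov).
I_D = (3.39 − 0.35) / 6.67 = 0.456 mA.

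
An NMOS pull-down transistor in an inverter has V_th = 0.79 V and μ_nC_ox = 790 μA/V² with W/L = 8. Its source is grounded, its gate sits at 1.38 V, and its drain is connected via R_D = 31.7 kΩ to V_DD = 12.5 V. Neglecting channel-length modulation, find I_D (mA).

V_GS = V_G = 1.38 V, so V_ov = 1.38 − 0.79 = 0.59 V.
k_n = μ_nC_ox · (W/L) = 6.32 mA/V².
Assume saturation: I_D = ½ k_n V_ov² = 0.5 × 6.32 × 0.59² = 1.1 mA, giving V_DS = V_DD − I_D R_D = 12.5 − 1.1 × 31.7 = -22.4 V.
But -22.4 V < V_ov = 0.59 V, so the device is actually in triode.
In triode I_D = k_n[V_ov V_DS − ½ V_DS²] and I_D = (V_DD − V_DS)/R_D. Equating: 100 V_DS² − 119.2 V_DS + 12.5 = 0, giving V_DS = 0.116 V (the root below V_ov).
I_D = (12.5 − 0.116) / 31.7 = 0.391 mA.

I_D = 0.391 mA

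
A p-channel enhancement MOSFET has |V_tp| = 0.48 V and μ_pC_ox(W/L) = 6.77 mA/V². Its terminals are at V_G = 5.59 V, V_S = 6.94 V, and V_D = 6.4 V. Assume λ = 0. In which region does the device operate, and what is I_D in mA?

Triode; I_D = 2.19 mA

V_SG = V_S − V_G = 6.94 − 5.59 = 1.35 V; V_SD = V_S − V_D = 6.94 − 6.4 = 0.54 V.
V_ov = V_SG − |V_tp| = 1.35 − 0.48 = 0.87 V.
Since V_SD = 0.54 V < V_ov = 0.87 V, the device is in the triode region.
I_D = k_p [V_ov · V_SD − ½ V_SD²] = 6.77 × [0.87 × 0.54 − 0.5 × 0.54²] = 2.19 mA.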